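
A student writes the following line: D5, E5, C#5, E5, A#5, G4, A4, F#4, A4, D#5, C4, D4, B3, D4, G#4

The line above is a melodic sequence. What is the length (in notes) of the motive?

5

There are 15 notes; a 5-note unit gives 3 cells:
D5 E5 C#5 E5 A#5 | G4 A4 F#4 A4 D#5 | C4 D4 B3 D4 G#4
Each cell is the previous one down a 5th — so the unit is 5 notes.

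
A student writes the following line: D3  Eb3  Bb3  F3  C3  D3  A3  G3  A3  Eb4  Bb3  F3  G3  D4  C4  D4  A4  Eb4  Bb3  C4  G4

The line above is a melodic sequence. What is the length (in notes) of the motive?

There are 21 notes; a 7-note unit gives 3 cells:
D3 Eb3 Bb3 F3 C3 D3 A3 | G3 A3 Eb4 Bb3 F3 G3 D4 | C4 D4 A4 Eb4 Bb3 C4 G4
Every group is a transposition up a 4th of the one before; no shorter unit works.

7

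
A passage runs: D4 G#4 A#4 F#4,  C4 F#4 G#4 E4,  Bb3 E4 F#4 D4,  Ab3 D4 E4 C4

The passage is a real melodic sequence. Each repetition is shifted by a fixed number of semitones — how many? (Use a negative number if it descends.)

-2

Taking 4-note groups, the heads are D4, C4, Bb3, Ab3: the pattern moves down a 2nd.
D4→C4 is 60 − 62 = -2 semitones.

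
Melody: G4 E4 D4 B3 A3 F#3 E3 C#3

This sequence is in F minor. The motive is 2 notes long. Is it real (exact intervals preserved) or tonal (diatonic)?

Each cell has the same semitone pattern (-3,) — intervals are preserved exactly.
And E4 lies outside F minor, so the sequence is real rather than tonal.

real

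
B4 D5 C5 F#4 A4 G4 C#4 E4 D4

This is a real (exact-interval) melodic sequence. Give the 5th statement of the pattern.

D#3 F#3 E3

With a 3-note motive the entries are B4, F#4, C#4, each down a 4th from the previous.
Carrying on: G#3 → D#3.
So cell 5 is D#3 F#3 E3.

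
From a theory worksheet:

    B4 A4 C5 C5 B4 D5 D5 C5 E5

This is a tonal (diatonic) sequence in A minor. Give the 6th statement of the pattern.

Unit = 3 notes; the statements start on B4, C5, D5, moving up a 2nd each time.
Extending up a 2nd: E5 → F5 → G5.
From G5 the diatonic shape gives G5 F5 A5.

G5 F5 A5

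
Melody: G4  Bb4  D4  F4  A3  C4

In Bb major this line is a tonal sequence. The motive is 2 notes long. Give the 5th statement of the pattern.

Bb2 D3

Unit = 2 notes; the statements start on G4, D4, A3, moving down a 4th each time.
Extending down a 4th: Eb3 → Bb2.
So cell 5 is Bb2 D3.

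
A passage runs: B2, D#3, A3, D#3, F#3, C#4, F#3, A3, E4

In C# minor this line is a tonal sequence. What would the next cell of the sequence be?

With a 3-note motive the entries are B2, D#3, F#3, each up a 3rd from the previous.
So cell 4 is A3 C#4 G#4.

A3 C#4 G#4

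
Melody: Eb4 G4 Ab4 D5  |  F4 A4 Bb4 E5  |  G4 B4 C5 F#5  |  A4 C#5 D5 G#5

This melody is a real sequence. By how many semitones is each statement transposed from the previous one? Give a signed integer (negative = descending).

2

Taking 4-note groups, the heads are Eb4, F4, G4, A4: the pattern moves up a 2nd.
Counting half-steps from Eb4 to F4: 2.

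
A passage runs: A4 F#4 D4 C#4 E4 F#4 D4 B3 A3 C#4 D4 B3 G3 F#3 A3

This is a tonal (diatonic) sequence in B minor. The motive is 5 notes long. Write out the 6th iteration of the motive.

E3 C#3 A2 G2 B2

Unit = 5 notes; the statements start on A4, F#4, D4, moving down a 3rd each time.
Extending down a 3rd: B3 → G3 → E3.
So cell 6 is E3 C#3 A2 G2 B2.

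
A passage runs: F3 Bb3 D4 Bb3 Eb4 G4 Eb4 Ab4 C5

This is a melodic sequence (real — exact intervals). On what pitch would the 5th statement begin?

The 3-note cells begin on F3, Bb3, Eb4 — each up a 4th from the last.
Continuing: Ab4 → Db5. Statement 5 starts on Db5.

Db5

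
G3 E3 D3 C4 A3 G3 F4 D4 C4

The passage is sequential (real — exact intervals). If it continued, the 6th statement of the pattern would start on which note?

Ab5

With a 3-note motive the entries are G3, C4, F4, each up a 4th from the previous.
Continuing: Bb4 → Eb5 → Ab5. Statement 6 starts on Ab5.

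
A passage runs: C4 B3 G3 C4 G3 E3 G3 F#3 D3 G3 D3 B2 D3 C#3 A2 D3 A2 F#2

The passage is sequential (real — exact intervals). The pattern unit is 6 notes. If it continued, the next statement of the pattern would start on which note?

A2

Taking 6-note groups, the heads are C4, G3, D3: the pattern moves down a 4th.
One more step down a 4th gives A2.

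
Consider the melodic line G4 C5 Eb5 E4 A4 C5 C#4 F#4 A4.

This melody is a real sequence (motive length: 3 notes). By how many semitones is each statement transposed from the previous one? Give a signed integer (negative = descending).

Taking 3-note groups, the heads are G4, E4, C#4: the pattern moves down a 3rd.
G4→E4 is 64 − 67 = -3 semitones.

-3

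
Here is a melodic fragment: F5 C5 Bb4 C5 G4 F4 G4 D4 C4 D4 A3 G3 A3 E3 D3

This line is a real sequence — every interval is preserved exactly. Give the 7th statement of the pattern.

B2 F#2 E2

Taking 3-note groups, the heads are F5, C5, G4, D4, A3: the pattern moves down a 4th.
Carrying on: E3 → B2.
From B2 the exact shape gives B2 F#2 E2.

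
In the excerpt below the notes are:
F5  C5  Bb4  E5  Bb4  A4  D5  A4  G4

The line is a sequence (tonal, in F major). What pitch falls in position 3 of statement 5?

The unit is 3 notes. Position-3 pitches of the 3 shown cells: Bb4, A4, G4.
Each moves down a 2nd. Continuing: F4 → E4.

E4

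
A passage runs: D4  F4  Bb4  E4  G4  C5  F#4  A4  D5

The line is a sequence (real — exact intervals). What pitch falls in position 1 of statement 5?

The unit is 3 notes. Position-1 pitches of the 3 shown cells: D4, E4, F#4.
Each moves up a 2nd. Continuing: G#4 → A#4.

A#4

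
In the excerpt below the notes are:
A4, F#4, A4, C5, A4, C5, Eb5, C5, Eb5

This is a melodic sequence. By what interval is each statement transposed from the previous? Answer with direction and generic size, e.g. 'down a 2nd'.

The 3-note cells begin on A4, C5, Eb5 — each up a 3rd from the last.
A4 to C5 is up a 3rd.

up a 3rd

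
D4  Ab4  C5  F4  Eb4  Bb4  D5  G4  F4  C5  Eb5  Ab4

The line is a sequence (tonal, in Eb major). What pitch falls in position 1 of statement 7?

C5

With 4-note cells, note 1 of each statement runs D4, Eb4, F4.
Extending up a 2nd: G4 → Ab4 → Bb4 → C5.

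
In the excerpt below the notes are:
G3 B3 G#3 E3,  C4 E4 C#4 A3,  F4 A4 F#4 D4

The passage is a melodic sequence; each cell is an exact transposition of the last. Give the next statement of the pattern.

Bb4 D5 B4 G4

The 4-note cells begin on G3, C4, F4 — each up a 4th from the last.
Statement 4 starts on Bb4 and keeps the same exact contour: Bb4 D5 B4 G4.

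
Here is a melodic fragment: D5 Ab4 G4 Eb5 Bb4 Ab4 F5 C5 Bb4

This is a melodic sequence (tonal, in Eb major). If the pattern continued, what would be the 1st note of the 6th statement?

Grouping in 3s, the 1st note of each cell is D5, Eb5, F5.
Extending up a 2nd: G5 → Ab5 → Bb5.

Bb5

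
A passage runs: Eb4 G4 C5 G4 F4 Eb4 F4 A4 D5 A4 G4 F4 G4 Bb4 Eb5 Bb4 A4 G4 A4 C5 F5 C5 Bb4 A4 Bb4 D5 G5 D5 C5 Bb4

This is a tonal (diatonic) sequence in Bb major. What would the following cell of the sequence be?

The 6-note cells begin on Eb4, F4, G4, A4, Bb4 — each up a 2nd from the last.
From C5 the diatonic shape gives C5 Eb5 A5 Eb5 D5 C5.

C5 Eb5 A5 Eb5 D5 C5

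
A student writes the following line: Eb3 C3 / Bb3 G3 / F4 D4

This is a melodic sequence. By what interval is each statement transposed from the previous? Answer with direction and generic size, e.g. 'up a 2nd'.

The 2-note cells begin on Eb3, Bb3, F4 — each up a 5th from the last.
Eb3 to Bb3 is up a 5th.

up a 5th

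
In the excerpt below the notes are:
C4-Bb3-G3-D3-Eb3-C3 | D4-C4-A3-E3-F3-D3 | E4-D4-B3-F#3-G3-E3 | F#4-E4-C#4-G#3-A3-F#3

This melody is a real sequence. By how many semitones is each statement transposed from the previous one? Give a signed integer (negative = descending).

Taking 6-note groups, the heads are C4, D4, E4, F#4: the pattern moves up a 2nd.
C4 to D4 spans +2 semitones.

2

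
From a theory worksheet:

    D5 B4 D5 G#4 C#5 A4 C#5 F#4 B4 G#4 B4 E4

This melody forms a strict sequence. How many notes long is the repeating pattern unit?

There are 12 notes; a 4-note unit gives 3 cells:
D5 B4 D5 G#4 | C#5 A4 C#5 F#4 | B4 G#4 B4 E4
Every group is a transposition down a 2nd of the one before; no shorter unit works.

4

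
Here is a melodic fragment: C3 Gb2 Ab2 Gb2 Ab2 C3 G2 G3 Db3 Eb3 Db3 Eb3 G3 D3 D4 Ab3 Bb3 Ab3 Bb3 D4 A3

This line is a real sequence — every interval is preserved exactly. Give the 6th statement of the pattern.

Taking 7-note groups, the heads are C3, G3, D4: the pattern moves up a 5th.
Continuing the starts: A4 → E5 → B5.
Statement 6 starts on B5 and keeps the same exact contour: B5 F5 G5 F5 G5 B5 F#5.

B5 F5 G5 F5 G5 B5 F#5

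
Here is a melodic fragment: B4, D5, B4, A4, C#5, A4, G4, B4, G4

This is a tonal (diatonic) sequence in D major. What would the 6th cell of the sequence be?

D4 F#4 D4

Unit = 3 notes; the statements start on B4, A4, G4, moving down a 2nd each time.
Carrying on: F#4 → E4 → D4.
From D4 the diatonic shape gives D4 F#4 D4.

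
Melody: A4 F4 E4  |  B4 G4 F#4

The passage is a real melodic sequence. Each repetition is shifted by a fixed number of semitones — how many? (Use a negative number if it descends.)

The 3-note cells begin on A4, B4 — each up a 2nd from the last.
A4→B4 is 71 − 69 = 2 semitones.

2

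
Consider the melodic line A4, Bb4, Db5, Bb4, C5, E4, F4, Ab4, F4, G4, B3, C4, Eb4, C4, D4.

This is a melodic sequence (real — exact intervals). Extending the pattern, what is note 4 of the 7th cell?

With 5-note cells, note 4 of each statement runs Bb4, F4, C4.
Extending down a 4th: G3 → D3 → A2 → E2.

E2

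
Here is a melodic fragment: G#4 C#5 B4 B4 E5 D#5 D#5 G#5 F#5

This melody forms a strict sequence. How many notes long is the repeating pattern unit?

9 notes total. Splitting into 3 groups of 3:
G#4 C#5 B4 | B4 E5 D#5 | D#5 G#5 F#5
That's a consistent up a 3rd shift per cell, and no other grouping gives one.

3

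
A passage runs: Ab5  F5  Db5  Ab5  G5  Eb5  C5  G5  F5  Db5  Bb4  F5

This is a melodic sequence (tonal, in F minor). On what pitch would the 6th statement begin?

The 4-note cells begin on Ab5, G5, F5 — each down a 2nd from the last.
Continuing: Eb5 → Db5 → C5. Statement 6 starts on C5.

C5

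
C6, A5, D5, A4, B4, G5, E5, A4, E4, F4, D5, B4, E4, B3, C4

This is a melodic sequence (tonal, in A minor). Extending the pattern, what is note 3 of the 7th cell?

The unit is 5 notes. Position-3 pitches of the 3 shown cells: D5, A4, E4.
Each moves down a 4th. Continuing: B3 → F3 → C3 → G2.

G2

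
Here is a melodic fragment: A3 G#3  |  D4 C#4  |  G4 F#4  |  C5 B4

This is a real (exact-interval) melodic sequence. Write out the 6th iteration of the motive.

Unit = 2 notes; the statements start on A3, D4, G4, C5, moving up a 4th each time.
Carrying on: F5 → Bb5.
So cell 6 is Bb5 A5.

Bb5 A5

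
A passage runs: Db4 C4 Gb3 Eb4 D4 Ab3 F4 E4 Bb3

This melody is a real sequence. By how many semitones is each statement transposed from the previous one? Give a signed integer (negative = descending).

2

With a 3-note motive the entries are Db4, Eb4, F4, each up a 2nd from the previous.
Db4→Eb4 is 63 − 61 = 2 semitones.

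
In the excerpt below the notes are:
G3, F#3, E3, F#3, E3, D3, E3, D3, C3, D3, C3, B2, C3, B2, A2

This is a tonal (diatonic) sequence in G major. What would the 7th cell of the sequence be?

Taking 3-note groups, the heads are G3, F#3, E3, D3, C3: the pattern moves down a 2nd.
Extending down a 2nd: B2 → A2.
Statement 7 starts on A2 and keeps the same diatonic contour: A2 G2 F#2.

A2 G2 F#2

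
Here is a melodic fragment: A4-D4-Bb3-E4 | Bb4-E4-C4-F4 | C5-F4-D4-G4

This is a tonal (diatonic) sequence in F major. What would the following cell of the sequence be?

D5 G4 E4 A4

Taking 4-note groups, the heads are A4, Bb4, C5: the pattern moves up a 2nd.
From D5 the diatonic shape gives D5 G4 E4 A4.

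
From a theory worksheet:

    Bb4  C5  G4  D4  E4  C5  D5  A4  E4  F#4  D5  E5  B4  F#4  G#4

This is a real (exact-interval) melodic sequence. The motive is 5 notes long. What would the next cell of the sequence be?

Unit = 5 notes; the statements start on Bb4, C5, D5, moving up a 2nd each time.
Statement 4 starts on E5 and keeps the same exact contour: E5 F#5 C#5 G#4 A#4.

E5 F#5 C#5 G#4 A#4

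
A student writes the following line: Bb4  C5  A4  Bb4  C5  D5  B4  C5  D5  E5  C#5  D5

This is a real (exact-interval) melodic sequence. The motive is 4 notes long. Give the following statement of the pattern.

The 4-note cells begin on Bb4, C5, D5 — each up a 2nd from the last.
Statement 4 starts on E5 and keeps the same exact contour: E5 F#5 D#5 E5.

E5 F#5 D#5 E5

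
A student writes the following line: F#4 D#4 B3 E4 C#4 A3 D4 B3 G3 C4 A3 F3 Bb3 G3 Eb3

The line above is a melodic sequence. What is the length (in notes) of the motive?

3

15 notes total. Splitting into 5 groups of 3:
F#4 D#4 B3 | E4 C#4 A3 | D4 B3 G3 | C4 A3 F3 | Bb3 G3 Eb3
Each cell is the previous one down a 2nd — so the unit is 3 notes.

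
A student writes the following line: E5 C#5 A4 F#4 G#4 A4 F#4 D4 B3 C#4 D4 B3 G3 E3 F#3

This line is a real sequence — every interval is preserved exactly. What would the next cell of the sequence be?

G3 E3 C3 A2 B2

The 5-note cells begin on E5, A4, D4 — each down a 5th from the last.
So cell 4 is G3 E3 C3 A2 B2.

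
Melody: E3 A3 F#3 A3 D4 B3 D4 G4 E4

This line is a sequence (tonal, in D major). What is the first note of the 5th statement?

C#5

With a 3-note motive the entries are E3, A3, D4, each up a 4th from the previous.
Extending the heads up a 4th: G4 → C#5.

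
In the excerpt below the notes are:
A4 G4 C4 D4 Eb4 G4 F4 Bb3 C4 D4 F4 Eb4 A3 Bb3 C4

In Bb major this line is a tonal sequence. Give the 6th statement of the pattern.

Unit = 5 notes; the statements start on A4, G4, F4, moving down a 2nd each time.
Carrying on: Eb4 → D4 → C4.
From C4 the diatonic shape gives C4 Bb3 Eb3 F3 G3.

C4 Bb3 Eb3 F3 G3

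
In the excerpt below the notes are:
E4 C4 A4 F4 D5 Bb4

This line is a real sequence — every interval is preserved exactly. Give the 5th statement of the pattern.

Taking 2-note groups, the heads are E4, A4, D5: the pattern moves up a 4th.
Continuing the starts: G5 → C6.
From C6 the exact shape gives C6 Ab5.

C6 Ab5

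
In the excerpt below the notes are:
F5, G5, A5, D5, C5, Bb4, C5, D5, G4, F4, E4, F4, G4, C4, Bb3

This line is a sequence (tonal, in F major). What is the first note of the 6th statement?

G2

With a 5-note motive the entries are F5, Bb4, E4, each down a 5th from the previous.
Continuing: A3 → D3 → G2. Statement 6 starts on G2.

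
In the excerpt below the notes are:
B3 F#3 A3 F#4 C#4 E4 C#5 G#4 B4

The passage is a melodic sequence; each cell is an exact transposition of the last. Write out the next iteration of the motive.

G#5 D#5 F#5

Unit = 3 notes; the statements start on B3, F#4, C#5, moving up a 5th each time.
From G#5 the exact shape gives G#5 D#5 F#5.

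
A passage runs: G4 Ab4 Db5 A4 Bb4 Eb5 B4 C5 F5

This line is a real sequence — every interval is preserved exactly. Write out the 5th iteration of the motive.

D#5 E5 A5

Unit = 3 notes; the statements start on G4, A4, B4, moving up a 2nd each time.
Carrying on: C#5 → D#5.
From D#5 the exact shape gives D#5 E5 A5.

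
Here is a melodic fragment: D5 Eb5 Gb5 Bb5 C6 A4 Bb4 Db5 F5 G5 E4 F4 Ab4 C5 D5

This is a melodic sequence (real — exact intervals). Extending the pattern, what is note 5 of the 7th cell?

F#3

Grouping in 5s, the 5th note of each cell is C6, G5, D5.
Carrying that down a 4th forward: A4 → E4 → B3 → F#3.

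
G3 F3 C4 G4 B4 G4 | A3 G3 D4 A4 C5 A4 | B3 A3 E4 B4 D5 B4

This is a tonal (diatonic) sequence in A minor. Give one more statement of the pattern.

C4 B3 F4 C5 E5 C5

Taking 6-note groups, the heads are G3, A3, B3: the pattern moves up a 2nd.
So cell 4 is C4 B3 F4 C5 E5 C5.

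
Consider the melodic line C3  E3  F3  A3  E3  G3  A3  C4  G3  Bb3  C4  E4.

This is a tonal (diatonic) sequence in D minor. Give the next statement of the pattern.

The 4-note cells begin on C3, E3, G3 — each up a 3rd from the last.
Statement 4 starts on Bb3 and keeps the same diatonic contour: Bb3 D4 E4 G4.

Bb3 D4 E4 G4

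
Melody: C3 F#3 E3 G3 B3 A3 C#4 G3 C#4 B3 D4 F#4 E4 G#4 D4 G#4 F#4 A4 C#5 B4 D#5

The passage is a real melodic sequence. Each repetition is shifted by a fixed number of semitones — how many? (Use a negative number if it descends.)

Unit = 7 notes; the statements start on C3, G3, D4, moving up a 5th each time.
C3 to G3 spans +7 semitones.

7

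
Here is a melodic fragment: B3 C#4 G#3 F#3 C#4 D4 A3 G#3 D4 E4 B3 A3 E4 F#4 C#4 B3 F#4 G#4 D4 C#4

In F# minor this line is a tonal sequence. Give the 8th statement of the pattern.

B4 C#5 G#4 F#4

The 4-note cells begin on B3, C#4, D4, E4, F#4 — each up a 2nd from the last.
Extending up a 2nd: G#4 → A4 → B4.
From B4 the diatonic shape gives B4 C#5 G#4 F#4.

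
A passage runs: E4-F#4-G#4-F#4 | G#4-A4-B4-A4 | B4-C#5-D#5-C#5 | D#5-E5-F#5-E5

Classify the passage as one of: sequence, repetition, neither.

Each 4-note cell is the previous one transposed up a 3rd.

sequence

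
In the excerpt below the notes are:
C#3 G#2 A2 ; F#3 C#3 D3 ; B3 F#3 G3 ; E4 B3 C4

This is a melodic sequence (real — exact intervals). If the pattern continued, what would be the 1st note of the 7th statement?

G5

With 3-note cells, note 1 of each statement runs C#3, F#3, B3, E4.
Carrying that up a 4th forward: A4 → D5 → G5.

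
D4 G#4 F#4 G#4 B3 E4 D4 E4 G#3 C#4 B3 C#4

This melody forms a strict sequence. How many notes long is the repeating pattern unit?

12 notes total. Splitting into 3 groups of 4:
D4 G#4 F#4 G#4 | B3 E4 D4 E4 | G#3 C#4 B3 C#4
Each cell is the previous one down a 3rd — so the unit is 4 notes.

4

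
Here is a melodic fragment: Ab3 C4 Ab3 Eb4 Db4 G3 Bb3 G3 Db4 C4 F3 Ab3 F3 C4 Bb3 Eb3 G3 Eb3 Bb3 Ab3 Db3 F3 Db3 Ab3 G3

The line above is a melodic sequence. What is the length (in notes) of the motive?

5

25 notes total. Splitting into 5 groups of 5:
Ab3 C4 Ab3 Eb4 Db4 | G3 Bb3 G3 Db4 C4 | F3 Ab3 F3 C4 Bb3 | Eb3 G3 Eb3 Bb3 Ab3 | Db3 F3 Db3 Ab3 G3
That's a consistent down a 2nd shift per cell, and no other grouping gives one.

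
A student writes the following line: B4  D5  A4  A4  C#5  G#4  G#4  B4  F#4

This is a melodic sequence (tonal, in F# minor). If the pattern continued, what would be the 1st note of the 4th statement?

F#4

The unit is 3 notes. Position-1 pitches of the 3 shown cells: B4, A4, G#4.
Each moves down a 2nd; the next is F#4.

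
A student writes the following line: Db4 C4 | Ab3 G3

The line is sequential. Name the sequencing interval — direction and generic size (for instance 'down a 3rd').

The 2-note cells begin on Db4, Ab3 — each down a 4th from the last.
Db4 to Ab3 is down a 4th.

down a 4th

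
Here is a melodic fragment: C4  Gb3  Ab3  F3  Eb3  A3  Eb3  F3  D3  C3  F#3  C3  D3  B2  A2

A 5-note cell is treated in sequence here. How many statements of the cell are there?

3

15 notes in groups of 5 gives 15/5 = 3 statements.
Starts: C4, A3, F#3 — each down a 3rd.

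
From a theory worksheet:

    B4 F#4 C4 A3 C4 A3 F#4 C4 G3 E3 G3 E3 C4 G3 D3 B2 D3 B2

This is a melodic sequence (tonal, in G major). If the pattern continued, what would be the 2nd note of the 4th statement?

D3

Grouping in 6s, the 2nd note of each cell is F#4, C4, G3.
One more down a 4th gives D3.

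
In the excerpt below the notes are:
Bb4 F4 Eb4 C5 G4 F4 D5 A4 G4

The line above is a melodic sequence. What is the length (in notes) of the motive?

There are 9 notes; a 3-note unit gives 3 cells:
Bb4 F4 Eb4 | C5 G4 F4 | D5 A4 G4
That's a consistent up a 2nd shift per cell, and no other grouping gives one.

3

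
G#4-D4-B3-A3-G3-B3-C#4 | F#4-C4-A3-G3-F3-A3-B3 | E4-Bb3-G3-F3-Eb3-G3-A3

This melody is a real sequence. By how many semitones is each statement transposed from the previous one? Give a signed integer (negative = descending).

-2

With a 7-note motive the entries are G#4, F#4, E4, each down a 2nd from the previous.
Counting half-steps from G#4 to F#4: -2.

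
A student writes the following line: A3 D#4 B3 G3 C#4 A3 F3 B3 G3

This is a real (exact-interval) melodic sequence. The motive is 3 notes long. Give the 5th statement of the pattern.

Unit = 3 notes; the statements start on A3, G3, F3, moving down a 2nd each time.
Extending down a 2nd: Eb3 → Db3.
Statement 5 starts on Db3 and keeps the same exact contour: Db3 G3 Eb3.

Db3 G3 Eb3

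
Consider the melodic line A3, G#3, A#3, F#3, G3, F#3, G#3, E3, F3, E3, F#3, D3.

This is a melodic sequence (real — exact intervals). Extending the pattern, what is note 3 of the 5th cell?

With 4-note cells, note 3 of each statement runs A#3, G#3, F#3.
Each moves down a 2nd. Continuing: E3 → D3.

D3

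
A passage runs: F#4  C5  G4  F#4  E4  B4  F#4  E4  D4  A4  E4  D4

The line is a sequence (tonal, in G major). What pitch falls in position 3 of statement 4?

The unit is 4 notes. Position-3 pitches of the 3 shown cells: G4, F#4, E4.
From E4, down a 2nd gives D4.

D4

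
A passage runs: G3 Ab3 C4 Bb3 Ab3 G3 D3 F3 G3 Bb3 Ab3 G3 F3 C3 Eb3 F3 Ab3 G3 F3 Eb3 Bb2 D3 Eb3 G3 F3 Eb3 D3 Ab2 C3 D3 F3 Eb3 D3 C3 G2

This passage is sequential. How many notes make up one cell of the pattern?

7

There are 35 notes; a 7-note unit gives 5 cells:
G3 Ab3 C4 Bb3 Ab3 G3 D3 | F3 G3 Bb3 Ab3 G3 F3 C3 | Eb3 F3 Ab3 G3 F3 Eb3 Bb2 | D3 Eb3 G3 F3 Eb3 D3 Ab2 | C3 D3 F3 Eb3 D3 C3 G2
Every group is a transposition down a 2nd of the one before; no shorter unit works.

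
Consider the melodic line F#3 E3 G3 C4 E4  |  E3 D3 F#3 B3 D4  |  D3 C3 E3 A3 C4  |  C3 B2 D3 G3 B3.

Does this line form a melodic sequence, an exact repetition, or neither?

Each 5-note cell is the previous one transposed down a 2nd.

sequence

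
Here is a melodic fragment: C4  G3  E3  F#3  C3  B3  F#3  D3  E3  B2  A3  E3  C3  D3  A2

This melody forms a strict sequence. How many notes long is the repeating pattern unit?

5

There are 15 notes; a 5-note unit gives 3 cells:
C4 G3 E3 F#3 C3 | B3 F#3 D3 E3 B2 | A3 E3 C3 D3 A2
Every group is a transposition down a 2nd of the one before; no shorter unit works.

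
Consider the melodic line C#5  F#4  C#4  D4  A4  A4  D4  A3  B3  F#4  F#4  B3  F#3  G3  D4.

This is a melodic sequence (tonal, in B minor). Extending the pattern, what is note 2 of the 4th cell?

Grouping in 5s, the 2nd note of each cell is F#4, D4, B3.
From B3, down a 3rd gives G3.

G3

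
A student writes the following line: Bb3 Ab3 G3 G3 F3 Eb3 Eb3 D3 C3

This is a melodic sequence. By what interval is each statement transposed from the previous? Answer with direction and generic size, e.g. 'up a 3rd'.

Taking 3-note groups, the heads are Bb3, G3, Eb3: the pattern moves down a 3rd.
Bb3 to G3 is down a 3rd.

down a 3rd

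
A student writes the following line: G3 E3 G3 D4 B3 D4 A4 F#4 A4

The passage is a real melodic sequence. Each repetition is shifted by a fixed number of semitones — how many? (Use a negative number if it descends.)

With a 3-note motive the entries are G3, D4, A4, each up a 5th from the previous.
G3→D4 is 62 − 55 = 7 semitones.

7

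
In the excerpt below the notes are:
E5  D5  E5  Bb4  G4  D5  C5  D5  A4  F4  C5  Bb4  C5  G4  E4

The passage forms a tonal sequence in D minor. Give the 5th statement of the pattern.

A4 G4 A4 E4 C4

Taking 5-note groups, the heads are E5, D5, C5: the pattern moves down a 2nd.
Extending down a 2nd: Bb4 → A4.
Statement 5 starts on A4 and keeps the same diatonic contour: A4 G4 A4 E4 C4.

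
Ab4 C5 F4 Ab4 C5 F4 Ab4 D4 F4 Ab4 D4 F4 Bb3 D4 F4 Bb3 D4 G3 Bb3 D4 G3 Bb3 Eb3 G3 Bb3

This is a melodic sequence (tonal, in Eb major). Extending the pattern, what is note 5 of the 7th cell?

Eb3

The unit is 5 notes. Position-5 pitches of the 5 shown cells: C5, Ab4, F4, D4, Bb3.
Carrying that down a 3rd forward: G3 → Eb3.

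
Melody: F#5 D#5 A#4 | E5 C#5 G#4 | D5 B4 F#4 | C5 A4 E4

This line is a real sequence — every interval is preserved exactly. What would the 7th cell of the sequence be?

Taking 3-note groups, the heads are F#5, E5, D5, C5: the pattern moves down a 2nd.
Carrying on: Bb4 → Ab4 → Gb4.
So cell 7 is Gb4 Eb4 Bb3.

Gb4 Eb4 Bb3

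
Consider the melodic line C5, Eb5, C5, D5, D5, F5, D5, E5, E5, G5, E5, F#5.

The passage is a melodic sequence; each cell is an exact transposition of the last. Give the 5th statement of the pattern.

G#5 B5 G#5 A#5

The 4-note cells begin on C5, D5, E5 — each up a 2nd from the last.
Continuing the starts: F#5 → G#5.
From G#5 the exact shape gives G#5 B5 G#5 A#5.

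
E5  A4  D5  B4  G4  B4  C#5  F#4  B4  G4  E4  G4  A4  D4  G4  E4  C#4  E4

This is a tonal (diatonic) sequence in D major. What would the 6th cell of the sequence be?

B3 E3 A3 F#3 D3 F#3

Taking 6-note groups, the heads are E5, C#5, A4: the pattern moves down a 3rd.
Continuing the starts: F#4 → D4 → B3.
From B3 the diatonic shape gives B3 E3 A3 F#3 D3 F#3.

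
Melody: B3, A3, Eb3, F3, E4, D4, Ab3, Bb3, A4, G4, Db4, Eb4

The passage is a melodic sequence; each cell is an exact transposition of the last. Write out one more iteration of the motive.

Taking 4-note groups, the heads are B3, E4, A4: the pattern moves up a 4th.
From D5 the exact shape gives D5 C5 Gb4 Ab4.

D5 C5 Gb4 Ab4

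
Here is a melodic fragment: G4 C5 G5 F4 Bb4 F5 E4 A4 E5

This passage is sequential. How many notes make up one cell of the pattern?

3

Try groups of 3 (3 cells in 9 notes):
G4 C5 G5 | F4 Bb4 F5 | E4 A4 E5
That's a consistent down a 2nd shift per cell, and no other grouping gives one.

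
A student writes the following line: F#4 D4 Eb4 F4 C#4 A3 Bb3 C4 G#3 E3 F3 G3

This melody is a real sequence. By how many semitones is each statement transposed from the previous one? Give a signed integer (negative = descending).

Taking 4-note groups, the heads are F#4, C#4, G#3: the pattern moves down a 4th.
Counting half-steps from F#4 to C#4: -5.

-5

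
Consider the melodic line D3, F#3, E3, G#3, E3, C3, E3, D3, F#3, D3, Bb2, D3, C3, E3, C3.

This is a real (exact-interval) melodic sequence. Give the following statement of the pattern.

Ab2 C3 Bb2 D3 Bb2

Taking 5-note groups, the heads are D3, C3, Bb2: the pattern moves down a 2nd.
From Ab2 the exact shape gives Ab2 C3 Bb2 D3 Bb2.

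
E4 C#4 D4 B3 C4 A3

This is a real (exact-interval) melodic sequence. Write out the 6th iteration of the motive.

The 2-note cells begin on E4, D4, C4 — each down a 2nd from the last.
Extending down a 2nd: Bb3 → Ab3 → Gb3.
So cell 6 is Gb3 Eb3.

Gb3 Eb3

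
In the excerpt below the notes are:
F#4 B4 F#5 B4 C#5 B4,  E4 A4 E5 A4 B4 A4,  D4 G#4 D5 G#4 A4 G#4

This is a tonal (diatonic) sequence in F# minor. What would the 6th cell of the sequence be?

A3 D4 A4 D4 E4 D4

Unit = 6 notes; the statements start on F#4, E4, D4, moving down a 2nd each time.
Extending down a 2nd: C#4 → B3 → A3.
Statement 6 starts on A3 and keeps the same diatonic contour: A3 D4 A4 D4 E4 D4.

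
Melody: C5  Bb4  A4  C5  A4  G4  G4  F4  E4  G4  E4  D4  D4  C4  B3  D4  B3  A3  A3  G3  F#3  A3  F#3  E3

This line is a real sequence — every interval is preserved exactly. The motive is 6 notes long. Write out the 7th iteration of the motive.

Unit = 6 notes; the statements start on C5, G4, D4, A3, moving down a 4th each time.
Carrying on: E3 → B2 → F#2.
From F#2 the exact shape gives F#2 E2 D#2 F#2 D#2 C#2.

F#2 E2 D#2 F#2 D#2 C#2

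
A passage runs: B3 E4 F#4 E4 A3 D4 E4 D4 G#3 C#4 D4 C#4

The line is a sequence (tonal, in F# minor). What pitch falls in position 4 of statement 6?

G#3

Grouping in 4s, the 4th note of each cell is E4, D4, C#4.
Each moves down a 2nd. Continuing: B3 → A3 → G#3.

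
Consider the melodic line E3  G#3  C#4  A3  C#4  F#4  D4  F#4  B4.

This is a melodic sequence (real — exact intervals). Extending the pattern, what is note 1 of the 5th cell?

With 3-note cells, note 1 of each statement runs E3, A3, D4.
Each moves up a 4th. Continuing: G4 → C5.

C5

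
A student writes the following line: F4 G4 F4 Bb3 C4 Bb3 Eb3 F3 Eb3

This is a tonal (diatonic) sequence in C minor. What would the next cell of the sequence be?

Ab2 Bb2 Ab2

The 3-note cells begin on F4, Bb3, Eb3 — each down a 5th from the last.
From Ab2 the diatonic shape gives Ab2 Bb2 Ab2.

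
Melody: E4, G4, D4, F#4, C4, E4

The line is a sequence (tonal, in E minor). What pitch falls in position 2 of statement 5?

C4

The unit is 2 notes. Position-2 pitches of the 3 shown cells: G4, F#4, E4.
Extending down a 2nd: D4 → C4.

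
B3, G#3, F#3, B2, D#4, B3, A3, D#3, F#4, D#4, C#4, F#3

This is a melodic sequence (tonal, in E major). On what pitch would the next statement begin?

A4

Unit = 4 notes; the statements start on B3, D#4, F#4, moving up a 3rd each time.
One more step up a 3rd gives A4.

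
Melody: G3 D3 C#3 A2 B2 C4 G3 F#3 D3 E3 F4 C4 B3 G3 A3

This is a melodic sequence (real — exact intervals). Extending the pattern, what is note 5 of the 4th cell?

D4

The unit is 5 notes. Position-5 pitches of the 3 shown cells: B2, E3, A3.
One more up a 4th gives D4.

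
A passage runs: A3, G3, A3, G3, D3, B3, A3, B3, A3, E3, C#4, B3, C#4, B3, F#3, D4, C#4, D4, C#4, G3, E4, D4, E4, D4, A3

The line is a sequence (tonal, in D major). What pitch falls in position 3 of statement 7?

With 5-note cells, note 3 of each statement runs A3, B3, C#4, D4, E4.
Carrying that up a 2nd forward: F#4 → G4.

G4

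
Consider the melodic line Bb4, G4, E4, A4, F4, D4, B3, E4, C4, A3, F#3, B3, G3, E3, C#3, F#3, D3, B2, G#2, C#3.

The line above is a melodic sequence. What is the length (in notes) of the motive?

4

There are 20 notes; a 4-note unit gives 5 cells:
Bb4 G4 E4 A4 | F4 D4 B3 E4 | C4 A3 F#3 B3 | G3 E3 C#3 F#3 | D3 B2 G#2 C#3
Every group is a transposition down a 4th of the one before; no shorter unit works.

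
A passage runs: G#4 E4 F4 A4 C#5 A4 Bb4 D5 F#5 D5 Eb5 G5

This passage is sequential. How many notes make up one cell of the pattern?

4

Try groups of 4 (3 cells in 12 notes):
G#4 E4 F4 A4 | C#5 A4 Bb4 D5 | F#5 D5 Eb5 G5
Every group is a transposition up a 4th of the one before; no shorter unit works.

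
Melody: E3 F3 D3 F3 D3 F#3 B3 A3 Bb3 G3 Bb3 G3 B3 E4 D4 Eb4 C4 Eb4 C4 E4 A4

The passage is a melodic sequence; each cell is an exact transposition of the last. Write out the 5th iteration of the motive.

Taking 7-note groups, the heads are E3, A3, D4: the pattern moves up a 4th.
Extending up a 4th: G4 → C5.
Statement 5 starts on C5 and keeps the same exact contour: C5 Db5 Bb4 Db5 Bb4 D5 G5.

C5 Db5 Bb4 Db5 Bb4 D5 G5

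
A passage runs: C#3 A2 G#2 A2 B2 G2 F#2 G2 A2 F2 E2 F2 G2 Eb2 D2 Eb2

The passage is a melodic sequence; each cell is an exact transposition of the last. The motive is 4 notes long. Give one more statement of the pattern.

Taking 4-note groups, the heads are C#3, B2, A2, G2: the pattern moves down a 2nd.
Statement 5 starts on F2 and keeps the same exact contour: F2 Db2 C2 Db2.

F2 Db2 C2 Db2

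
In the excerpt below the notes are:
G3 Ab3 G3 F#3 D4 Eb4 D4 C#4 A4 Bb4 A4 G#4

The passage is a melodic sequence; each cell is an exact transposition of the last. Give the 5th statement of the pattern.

B5 C6 B5 A#5

The 4-note cells begin on G3, D4, A4 — each up a 5th from the last.
Extending up a 5th: E5 → B5.
Statement 5 starts on B5 and keeps the same exact contour: B5 C6 B5 A#5.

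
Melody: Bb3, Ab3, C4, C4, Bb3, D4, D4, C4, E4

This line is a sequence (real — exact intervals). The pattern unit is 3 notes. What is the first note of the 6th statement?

G#4

Unit = 3 notes; the statements start on Bb3, C4, D4, moving up a 2nd each time.
Continuing: E4 → F#4 → G#4. Statement 6 starts on G#4.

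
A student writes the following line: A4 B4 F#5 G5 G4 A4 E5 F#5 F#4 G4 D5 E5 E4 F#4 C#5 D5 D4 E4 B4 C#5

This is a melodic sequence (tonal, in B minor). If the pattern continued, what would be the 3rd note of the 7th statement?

With 4-note cells, note 3 of each statement runs F#5, E5, D5, C#5, B4.
Carrying that down a 2nd forward: A4 → G4.

G4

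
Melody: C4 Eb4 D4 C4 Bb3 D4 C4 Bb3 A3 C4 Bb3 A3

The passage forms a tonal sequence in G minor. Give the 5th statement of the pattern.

Taking 4-note groups, the heads are C4, Bb3, A3: the pattern moves down a 2nd.
Continuing the starts: G3 → F3.
Statement 5 starts on F3 and keeps the same diatonic contour: F3 A3 G3 F3.

F3 A3 G3 F3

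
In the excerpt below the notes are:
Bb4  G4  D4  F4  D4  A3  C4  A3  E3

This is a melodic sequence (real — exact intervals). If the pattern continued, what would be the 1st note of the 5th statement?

Grouping in 3s, the 1st note of each cell is Bb4, F4, C4.
Extending down a 4th: G3 → D3.

D3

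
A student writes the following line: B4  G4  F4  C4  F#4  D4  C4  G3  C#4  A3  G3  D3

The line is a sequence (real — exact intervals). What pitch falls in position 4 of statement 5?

E2

With 4-note cells, note 4 of each statement runs C4, G3, D3.
Carrying that down a 4th forward: A2 → E2.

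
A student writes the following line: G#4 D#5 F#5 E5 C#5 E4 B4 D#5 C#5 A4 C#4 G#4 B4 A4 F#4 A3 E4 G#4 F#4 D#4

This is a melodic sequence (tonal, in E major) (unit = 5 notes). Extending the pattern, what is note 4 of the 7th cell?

G#3

The unit is 5 notes. Position-4 pitches of the 4 shown cells: E5, C#5, A4, F#4.
Extending down a 3rd: D#4 → B3 → G#3.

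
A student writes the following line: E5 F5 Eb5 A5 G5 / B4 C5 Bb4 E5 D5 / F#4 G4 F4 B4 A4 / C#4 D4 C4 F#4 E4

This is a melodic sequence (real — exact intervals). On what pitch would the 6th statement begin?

With a 5-note motive the entries are E5, B4, F#4, C#4, each down a 4th from the previous.
Extending the heads down a 4th: G#3 → D#3.

D#3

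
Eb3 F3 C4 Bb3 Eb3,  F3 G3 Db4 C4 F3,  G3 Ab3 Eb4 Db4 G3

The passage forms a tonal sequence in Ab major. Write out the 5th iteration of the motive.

Unit = 5 notes; the statements start on Eb3, F3, G3, moving up a 2nd each time.
Continuing the starts: Ab3 → Bb3.
Statement 5 starts on Bb3 and keeps the same diatonic contour: Bb3 C4 G4 F4 Bb3.

Bb3 C4 G4 F4 Bb3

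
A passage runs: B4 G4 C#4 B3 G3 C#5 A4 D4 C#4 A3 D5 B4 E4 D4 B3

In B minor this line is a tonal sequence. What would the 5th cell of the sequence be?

F#5 D5 G4 F#4 D4

With a 5-note motive the entries are B4, C#5, D5, each up a 2nd from the previous.
Extending up a 2nd: E5 → F#5.
So cell 5 is F#5 D5 G4 F#4 D4.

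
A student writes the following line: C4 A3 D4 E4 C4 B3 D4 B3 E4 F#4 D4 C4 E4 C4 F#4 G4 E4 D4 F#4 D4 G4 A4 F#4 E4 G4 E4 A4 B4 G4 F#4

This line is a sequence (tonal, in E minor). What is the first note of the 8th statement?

The 6-note cells begin on C4, D4, E4, F#4, G4 — each up a 2nd from the last.
Extending the heads up a 2nd: A4 → B4 → C5.

C5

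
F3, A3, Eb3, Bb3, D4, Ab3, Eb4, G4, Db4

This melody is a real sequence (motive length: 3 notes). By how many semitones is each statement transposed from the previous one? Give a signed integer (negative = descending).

Taking 3-note groups, the heads are F3, Bb3, Eb4: the pattern moves up a 4th.
F3 to Bb3 spans +5 semitones.

5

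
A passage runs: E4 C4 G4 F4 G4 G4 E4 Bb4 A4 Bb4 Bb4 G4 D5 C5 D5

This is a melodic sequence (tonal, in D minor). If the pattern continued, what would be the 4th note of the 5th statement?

The unit is 5 notes. Position-4 pitches of the 3 shown cells: F4, A4, C5.
Carrying that up a 3rd forward: E5 → G5.

G5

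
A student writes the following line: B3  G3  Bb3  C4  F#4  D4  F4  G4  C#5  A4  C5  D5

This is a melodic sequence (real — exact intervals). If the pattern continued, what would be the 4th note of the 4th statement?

A5

The unit is 4 notes. Position-4 pitches of the 3 shown cells: C4, G4, D5.
From D5, up a 5th gives A5.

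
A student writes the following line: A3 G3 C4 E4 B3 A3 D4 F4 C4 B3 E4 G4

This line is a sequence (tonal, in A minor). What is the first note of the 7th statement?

Unit = 4 notes; the statements start on A3, B3, C4, moving up a 2nd each time.
Continuing: D4 → E4 → F4 → G4. Statement 7 starts on G4.

G4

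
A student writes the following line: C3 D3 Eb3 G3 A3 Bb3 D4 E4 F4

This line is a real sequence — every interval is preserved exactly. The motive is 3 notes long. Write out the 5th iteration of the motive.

E5 F#5 G5

Taking 3-note groups, the heads are C3, G3, D4: the pattern moves up a 5th.
Extending up a 5th: A4 → E5.
Statement 5 starts on E5 and keeps the same exact contour: E5 F#5 G5.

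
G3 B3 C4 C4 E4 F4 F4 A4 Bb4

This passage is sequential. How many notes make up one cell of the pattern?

3

9 notes total. Splitting into 3 groups of 3:
G3 B3 C4 | C4 E4 F4 | F4 A4 Bb4
Each cell is the previous one up a 4th — so the unit is 3 notes.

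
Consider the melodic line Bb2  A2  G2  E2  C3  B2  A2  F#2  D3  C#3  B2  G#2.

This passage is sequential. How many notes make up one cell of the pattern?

There are 12 notes; a 4-note unit gives 3 cells:
Bb2 A2 G2 E2 | C3 B2 A2 F#2 | D3 C#3 B2 G#2
Every group is a transposition up a 2nd of the one before; no shorter unit works.

4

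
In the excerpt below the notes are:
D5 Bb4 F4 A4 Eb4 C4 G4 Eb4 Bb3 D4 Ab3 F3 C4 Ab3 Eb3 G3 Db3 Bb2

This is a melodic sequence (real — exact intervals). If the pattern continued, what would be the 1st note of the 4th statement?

F3

The unit is 6 notes. Position-1 pitches of the 3 shown cells: D5, G4, C4.
From C4, down a 5th gives F3.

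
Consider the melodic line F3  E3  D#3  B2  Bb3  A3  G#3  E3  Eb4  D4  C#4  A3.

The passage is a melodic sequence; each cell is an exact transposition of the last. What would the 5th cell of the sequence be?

Taking 4-note groups, the heads are F3, Bb3, Eb4: the pattern moves up a 4th.
Carrying on: Ab4 → Db5.
From Db5 the exact shape gives Db5 C5 B4 G4.

Db5 C5 B4 G4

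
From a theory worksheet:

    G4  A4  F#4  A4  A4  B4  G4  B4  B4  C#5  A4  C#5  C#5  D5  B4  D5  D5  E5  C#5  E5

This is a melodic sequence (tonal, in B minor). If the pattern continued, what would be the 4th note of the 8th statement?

A5

The unit is 4 notes. Position-4 pitches of the 5 shown cells: A4, B4, C#5, D5, E5.
Carrying that up a 2nd forward: F#5 → G5 → A5.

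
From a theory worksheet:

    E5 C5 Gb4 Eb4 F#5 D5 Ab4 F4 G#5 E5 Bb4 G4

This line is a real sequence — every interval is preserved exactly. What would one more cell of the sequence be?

A#5 F#5 C5 A4

With a 4-note motive the entries are E5, F#5, G#5, each up a 2nd from the previous.
From A#5 the exact shape gives A#5 F#5 C5 A4.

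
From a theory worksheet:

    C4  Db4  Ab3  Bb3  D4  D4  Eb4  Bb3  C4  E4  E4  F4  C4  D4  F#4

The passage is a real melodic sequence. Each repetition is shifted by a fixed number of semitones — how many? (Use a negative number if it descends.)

2

Taking 5-note groups, the heads are C4, D4, E4: the pattern moves up a 2nd.
Counting half-steps from C4 to D4: 2.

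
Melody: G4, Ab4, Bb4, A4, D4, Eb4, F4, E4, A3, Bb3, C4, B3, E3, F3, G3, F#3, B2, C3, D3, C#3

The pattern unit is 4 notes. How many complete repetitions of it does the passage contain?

20 notes in groups of 4 gives 20/4 = 5 statements.
Starts: G4, D4, A3, E3, B2 — each down a 4th.

5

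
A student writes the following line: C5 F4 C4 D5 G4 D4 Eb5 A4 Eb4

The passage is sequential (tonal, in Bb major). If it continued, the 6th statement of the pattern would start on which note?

A5

The 3-note cells begin on C5, D5, Eb5 — each up a 2nd from the last.
Extending the heads up a 2nd: F5 → G5 → A5.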